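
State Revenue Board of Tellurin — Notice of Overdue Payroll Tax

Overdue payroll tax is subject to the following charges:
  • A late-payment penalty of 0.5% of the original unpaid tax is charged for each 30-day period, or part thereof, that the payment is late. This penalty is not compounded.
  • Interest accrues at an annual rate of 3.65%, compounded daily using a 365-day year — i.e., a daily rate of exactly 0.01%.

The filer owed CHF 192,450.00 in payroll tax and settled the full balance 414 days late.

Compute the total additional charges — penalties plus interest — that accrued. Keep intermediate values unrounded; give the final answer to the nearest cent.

Penalty periods: ⌈414/30⌉ = 14; penalty = 14 × 0.5% × CHF 192,450.00 = CHF 13,471.50
Interest: CHF 192,450.00 × ((1 + 0.0001)^414 − 1) = CHF 192,450.00 × 0.04226677… = CHF 8,134.2403…
Penalties + interest = CHF 13,471.5000 + CHF 8,134.2403… = CHF 21,605.74

CHF 21,605.74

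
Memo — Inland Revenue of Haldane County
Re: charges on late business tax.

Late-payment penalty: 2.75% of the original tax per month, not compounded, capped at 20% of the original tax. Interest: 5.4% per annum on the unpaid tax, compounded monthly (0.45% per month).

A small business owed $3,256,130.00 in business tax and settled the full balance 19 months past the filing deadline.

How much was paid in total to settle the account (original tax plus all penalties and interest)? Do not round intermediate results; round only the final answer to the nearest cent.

Penalty (uncapped): 19 × 2.75% × $3,256,130.00 = $1,701,327.93…; cap = 20% × $3,256,130.00 = $651,226.00 → penalty = $651,226.00
Interest: $3,256,130.00 × ((1 + 0.0045)^19 − 1) = $3,256,130.00 × 0.0890527… = $289,967.0418…
Total = $3,256,130.00 + $651,226.0000 + $289,967.0418… = $4,197,323.04

$4,197,323.04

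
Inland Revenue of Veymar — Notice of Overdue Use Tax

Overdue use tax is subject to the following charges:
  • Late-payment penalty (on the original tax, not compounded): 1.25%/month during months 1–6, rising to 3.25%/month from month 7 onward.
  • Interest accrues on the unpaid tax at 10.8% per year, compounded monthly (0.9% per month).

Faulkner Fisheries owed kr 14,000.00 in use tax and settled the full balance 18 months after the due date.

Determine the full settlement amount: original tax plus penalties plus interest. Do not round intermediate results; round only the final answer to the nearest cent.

Penalty, months 1–6: 6 × 1.25% × kr 14,000.00 = kr 1,050.00
Penalty, months 7–18: 12 × 3.25% × kr 14,000.00 = kr 5,460.00
Interest: kr 14,000.00 × ((1 + 0.009)^18 − 1) = kr 14,000.00 × 0.1750085… = kr 2,450.1184…
Total = kr 14,000.00 + kr 6,510.0000 + kr 2,450.1184… = kr 22,960.12

kr 22,960.12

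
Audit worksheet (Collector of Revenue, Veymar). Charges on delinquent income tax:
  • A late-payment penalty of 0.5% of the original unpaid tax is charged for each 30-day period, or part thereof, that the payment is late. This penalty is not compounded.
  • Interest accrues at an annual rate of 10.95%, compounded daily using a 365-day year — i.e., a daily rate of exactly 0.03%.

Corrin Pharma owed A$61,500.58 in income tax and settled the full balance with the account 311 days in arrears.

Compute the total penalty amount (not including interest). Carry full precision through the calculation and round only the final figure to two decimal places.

Penalty periods: ⌈311/30⌉ = 11; penalty = 11 × 0.5% × A$61,500.58 = A$3,382.53…

A$3,382.53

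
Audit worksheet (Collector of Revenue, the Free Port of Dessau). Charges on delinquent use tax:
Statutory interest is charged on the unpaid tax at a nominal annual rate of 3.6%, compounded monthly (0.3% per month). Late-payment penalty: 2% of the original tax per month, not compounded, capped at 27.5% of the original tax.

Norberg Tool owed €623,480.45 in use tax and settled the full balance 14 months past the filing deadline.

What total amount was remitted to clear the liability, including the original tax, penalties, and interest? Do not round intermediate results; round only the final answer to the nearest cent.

Penalty (uncapped): 14 × 2% × €623,480.45 = €174,574.53…; cap = 27.5% × €623,480.45 = €171,457.12… → penalty = €171,457.12…
Interest: €623,480.45 × ((1 + 0.003)^14 − 1) = €623,480.45 × 0.0428289… = €26,702.9878…
Total = €623,480.45 + €171,457.1238… + €26,702.9878… = €821,640.56

€821,640.56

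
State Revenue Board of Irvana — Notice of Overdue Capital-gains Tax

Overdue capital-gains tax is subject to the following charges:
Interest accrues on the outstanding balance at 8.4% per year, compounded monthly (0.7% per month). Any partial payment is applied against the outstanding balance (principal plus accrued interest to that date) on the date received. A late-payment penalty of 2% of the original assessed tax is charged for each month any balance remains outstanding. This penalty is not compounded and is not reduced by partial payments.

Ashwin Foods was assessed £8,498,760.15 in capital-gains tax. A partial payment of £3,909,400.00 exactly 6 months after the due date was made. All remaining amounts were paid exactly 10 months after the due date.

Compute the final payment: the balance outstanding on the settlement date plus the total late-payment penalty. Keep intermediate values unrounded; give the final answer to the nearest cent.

Balance at month 6: £8,498,760.1500 × (1 + 0.007)^6 = £8,862,013.2734…
After £3,909,400.00 payment: £8,862,013.2734… − £3,909,400.00 = £4,952,613.2734…
Balance at month 10: £4,952,613.2734… × (1 + 0.007)^4 = £5,092,749.3203…
Penalty: 10 × 2% × £8,498,760.15 = £1,699,752.03
Final settlement = outstanding balance + penalty = £5,092,749.3203… + £1,699,752.03 = £6,792,501.35

£6,792,501.35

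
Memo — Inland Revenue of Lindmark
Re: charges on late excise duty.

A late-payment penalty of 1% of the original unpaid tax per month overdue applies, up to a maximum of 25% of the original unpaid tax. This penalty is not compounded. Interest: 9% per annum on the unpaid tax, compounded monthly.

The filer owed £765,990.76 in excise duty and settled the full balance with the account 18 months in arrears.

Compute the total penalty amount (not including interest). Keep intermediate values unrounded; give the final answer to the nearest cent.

£137,878.34

Penalty: 18 × 1% × £765,990.76 = £137,878.34… (below the 25% cap of £191,497.69)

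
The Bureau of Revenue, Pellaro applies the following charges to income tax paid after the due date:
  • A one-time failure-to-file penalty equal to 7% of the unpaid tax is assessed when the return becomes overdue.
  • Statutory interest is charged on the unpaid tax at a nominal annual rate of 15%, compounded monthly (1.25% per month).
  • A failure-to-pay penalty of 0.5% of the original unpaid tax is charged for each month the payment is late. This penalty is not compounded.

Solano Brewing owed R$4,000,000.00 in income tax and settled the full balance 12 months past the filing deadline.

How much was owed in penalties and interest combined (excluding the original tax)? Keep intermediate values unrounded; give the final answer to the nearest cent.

R$1,163,018.07

Failure-to-file penalty: 7% × R$4,000,000.00 = R$280,000.00
Failure-to-pay penalty: 12 × 0.5% × R$4,000,000.00 = R$240,000.00
Interest: R$4,000,000.00 × ((1 + 0.0125)^12 − 1) = R$4,000,000.00 × 0.1607545… = R$643,018.0709…
Penalties + interest = R$520,000.0000 + R$643,018.0709… = R$1,163,018.07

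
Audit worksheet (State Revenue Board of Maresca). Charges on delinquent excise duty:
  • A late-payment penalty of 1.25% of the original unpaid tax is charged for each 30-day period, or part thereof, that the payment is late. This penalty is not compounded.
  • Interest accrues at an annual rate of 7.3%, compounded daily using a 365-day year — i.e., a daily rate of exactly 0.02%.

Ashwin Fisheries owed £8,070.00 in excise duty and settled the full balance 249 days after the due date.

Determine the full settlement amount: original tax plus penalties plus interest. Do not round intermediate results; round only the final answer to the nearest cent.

Penalty periods: ⌈249/30⌉ = 9; penalty = 9 × 1.25% × £8,070.00 = £907.88…
Interest: £8,070.00 × ((1 + 0.0002)^249 − 1) = £8,070.00 × 0.05105563… = £412.0189…
Total = £8,070.00 + £907.8750 + £412.0189… = £9,389.89

£9,389.89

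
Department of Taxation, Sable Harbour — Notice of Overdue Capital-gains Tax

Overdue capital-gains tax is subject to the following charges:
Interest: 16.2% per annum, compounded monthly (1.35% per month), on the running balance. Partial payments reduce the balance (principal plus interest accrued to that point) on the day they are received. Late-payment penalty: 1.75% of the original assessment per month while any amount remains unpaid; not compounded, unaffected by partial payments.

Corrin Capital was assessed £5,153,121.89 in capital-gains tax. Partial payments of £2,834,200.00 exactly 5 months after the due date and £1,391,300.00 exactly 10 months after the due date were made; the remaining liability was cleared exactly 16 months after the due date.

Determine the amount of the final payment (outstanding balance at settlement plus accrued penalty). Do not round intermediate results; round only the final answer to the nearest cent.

£3,036,652.83

Balance at month 5: £5,153,121.8900 × (1 + 0.0135)^5 = £5,510,476.8265…
After £2,834,200.00 payment: £5,510,476.8265… − £2,834,200.00 = £2,676,276.8265…
Balance at month 10: £2,676,276.8265… × (1 + 0.0135)^5 = £2,861,869.3189…
After £1,391,300.00 payment: £2,861,869.3189… − £1,391,300.00 = £1,470,569.3189…
Balance at month 16: £1,470,569.3189… × (1 + 0.0135)^6 = £1,593,778.7023…
Penalty: 16 × 1.75% × £5,153,121.89 = £1,442,874.13…
Final settlement = outstanding balance + penalty = £1,593,778.7023… + £1,442,874.13… = £3,036,652.83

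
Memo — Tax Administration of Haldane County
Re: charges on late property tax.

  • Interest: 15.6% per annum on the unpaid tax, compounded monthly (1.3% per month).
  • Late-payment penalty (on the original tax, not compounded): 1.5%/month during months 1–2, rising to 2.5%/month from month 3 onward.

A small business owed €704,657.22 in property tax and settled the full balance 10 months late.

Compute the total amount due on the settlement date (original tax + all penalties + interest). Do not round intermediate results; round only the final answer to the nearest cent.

Penalty, months 1–2: 2 × 1.5% × €704,657.22 = €21,139.72…
Penalty, months 3–10: 8 × 2.5% × €704,657.22 = €140,931.44…
Interest: €704,657.22 × ((1 + 0.013)^10 − 1) = €704,657.22 × 0.1378747… = €97,154.4256…
Total = €704,657.22 + €162,071.1606 + €97,154.4256… = €963,882.81

€963,882.81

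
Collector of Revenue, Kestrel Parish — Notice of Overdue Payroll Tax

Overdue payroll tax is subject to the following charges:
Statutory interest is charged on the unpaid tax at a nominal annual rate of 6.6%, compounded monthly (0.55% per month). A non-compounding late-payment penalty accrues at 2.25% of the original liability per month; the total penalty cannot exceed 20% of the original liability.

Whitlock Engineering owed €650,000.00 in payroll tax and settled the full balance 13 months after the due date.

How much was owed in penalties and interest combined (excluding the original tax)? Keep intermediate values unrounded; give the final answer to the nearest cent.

Penalty (uncapped): 13 × 2.25% × €650,000.00 = €190,125.00; cap = 20% × €650,000.00 = €130,000.00 → penalty = €130,000.00
Interest: €650,000.00 × ((1 + 0.0055)^13 − 1) = €650,000.00 × 0.0739077… = €48,040.0336…
Penalties + interest = €130,000.0000 + €48,040.0336… = €178,040.03

€178,040.03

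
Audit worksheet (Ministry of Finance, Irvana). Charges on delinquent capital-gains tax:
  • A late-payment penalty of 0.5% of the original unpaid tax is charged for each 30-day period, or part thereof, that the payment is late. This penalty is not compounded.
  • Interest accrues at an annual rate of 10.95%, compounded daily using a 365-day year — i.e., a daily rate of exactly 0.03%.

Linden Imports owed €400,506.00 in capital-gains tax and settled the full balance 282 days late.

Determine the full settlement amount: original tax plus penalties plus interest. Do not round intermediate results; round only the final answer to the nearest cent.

Penalty periods: ⌈282/30⌉ = 10; penalty = 10 × 0.5% × €400,506.00 = €20,025.30
Interest: €400,506.00 × ((1 + 0.0003)^282 − 1) = €400,506.00 × 0.08826786… = €35,351.8073…
Total = €400,506.00 + €20,025.3000 + €35,351.8073… = €455,883.11

€455,883.11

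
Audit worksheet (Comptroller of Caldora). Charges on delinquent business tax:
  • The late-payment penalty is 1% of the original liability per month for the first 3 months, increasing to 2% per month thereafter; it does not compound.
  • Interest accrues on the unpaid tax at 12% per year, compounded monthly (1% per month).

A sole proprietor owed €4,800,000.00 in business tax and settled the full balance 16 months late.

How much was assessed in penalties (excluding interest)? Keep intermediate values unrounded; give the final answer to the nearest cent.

€1,392,000.00

Penalty, months 1–3: 3 × 1% × €4,800,000.00 = €144,000.00
Penalty, months 4–16: 13 × 2% × €4,800,000.00 = €1,248,000.00
Total penalty = €144,000.00 + €1,248,000.00 = €1,392,000.00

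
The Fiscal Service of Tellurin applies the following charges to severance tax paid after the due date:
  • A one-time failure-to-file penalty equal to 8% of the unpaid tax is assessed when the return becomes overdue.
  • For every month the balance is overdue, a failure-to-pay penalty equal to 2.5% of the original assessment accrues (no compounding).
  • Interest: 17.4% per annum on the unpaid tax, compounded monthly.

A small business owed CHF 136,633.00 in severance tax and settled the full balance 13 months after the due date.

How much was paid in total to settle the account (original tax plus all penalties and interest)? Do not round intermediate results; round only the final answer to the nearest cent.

CHF 220,088.96

Failure-to-file penalty: 8% × CHF 136,633.00 = CHF 10,930.64
Failure-to-pay penalty: 13 × 2.5% × CHF 136,633.00 = CHF 44,405.73…
Interest (17.4%/yr ÷ 12 = 1.45%/month): CHF 136,633.00 × ((1 + 0.0145)^13 − 1) = CHF 28,119.5980…
Total = CHF 136,633.00 + CHF 55,336.3650 + CHF 28,119.5980… = CHF 220,088.96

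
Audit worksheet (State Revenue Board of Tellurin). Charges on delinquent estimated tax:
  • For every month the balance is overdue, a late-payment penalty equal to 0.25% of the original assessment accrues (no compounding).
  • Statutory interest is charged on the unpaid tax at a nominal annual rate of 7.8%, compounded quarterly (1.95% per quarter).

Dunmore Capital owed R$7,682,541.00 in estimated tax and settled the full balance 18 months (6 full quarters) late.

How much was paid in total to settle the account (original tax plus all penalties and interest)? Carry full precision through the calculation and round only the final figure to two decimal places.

Late-payment penalty: 18 × 0.25% × R$7,682,541.00 = R$345,714.35…
Interest: R$7,682,541.00 × ((1 + 0.0195)^6 − 1) = R$7,682,541.00 × 0.1228542… = R$943,832.6845…
Total = R$7,682,541.00 + R$345,714.3450 + R$943,832.6845… = R$8,972,088.03

R$8,972,088.03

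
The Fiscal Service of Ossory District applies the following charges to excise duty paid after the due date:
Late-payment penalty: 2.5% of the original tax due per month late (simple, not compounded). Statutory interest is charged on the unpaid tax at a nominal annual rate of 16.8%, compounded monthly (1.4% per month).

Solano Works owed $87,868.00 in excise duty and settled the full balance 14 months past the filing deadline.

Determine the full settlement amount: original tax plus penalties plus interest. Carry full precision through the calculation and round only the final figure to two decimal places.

$137,502.38

Late-payment penalty: 14 × 2.5% × $87,868.00 = $30,753.80
Interest: $87,868.00 × ((1 + 0.014)^14 − 1) = $87,868.00 × 0.2148744… = $18,880.5812…
Total = $87,868.00 + $30,753.8000 + $18,880.5812… = $137,502.38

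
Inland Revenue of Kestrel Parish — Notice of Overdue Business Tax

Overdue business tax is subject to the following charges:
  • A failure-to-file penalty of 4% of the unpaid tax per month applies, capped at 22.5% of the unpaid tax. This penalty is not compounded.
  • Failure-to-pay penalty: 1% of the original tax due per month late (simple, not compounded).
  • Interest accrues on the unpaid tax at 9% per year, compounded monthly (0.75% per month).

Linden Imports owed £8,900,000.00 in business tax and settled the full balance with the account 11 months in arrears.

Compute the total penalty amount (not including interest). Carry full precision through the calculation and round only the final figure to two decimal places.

£2,981,500.00

Failure-to-file: 11 × 4% × £8,900,000.00 = £3,916,000.00, capped at 22.5% × £8,900,000.00 = £2,002,500.00
Failure-to-pay penalty: 11 × 1% × £8,900,000.00 = £979,000.00
Total penalty = £2,002,500.00 + £979,000.00 = £2,981,500.00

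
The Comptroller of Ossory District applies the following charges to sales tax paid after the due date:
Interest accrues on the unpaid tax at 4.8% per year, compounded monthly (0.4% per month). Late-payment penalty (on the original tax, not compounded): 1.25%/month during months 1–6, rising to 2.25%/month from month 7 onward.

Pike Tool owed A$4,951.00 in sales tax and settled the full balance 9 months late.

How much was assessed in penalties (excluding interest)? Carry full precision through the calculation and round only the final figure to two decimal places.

Penalty, months 1–6: 6 × 1.25% × A$4,951.00 = A$371.33…
Penalty, months 7–9: 3 × 2.25% × A$4,951.00 = A$334.19…
Total penalty = A$371.33… + A$334.19… = A$705.52

A$705.52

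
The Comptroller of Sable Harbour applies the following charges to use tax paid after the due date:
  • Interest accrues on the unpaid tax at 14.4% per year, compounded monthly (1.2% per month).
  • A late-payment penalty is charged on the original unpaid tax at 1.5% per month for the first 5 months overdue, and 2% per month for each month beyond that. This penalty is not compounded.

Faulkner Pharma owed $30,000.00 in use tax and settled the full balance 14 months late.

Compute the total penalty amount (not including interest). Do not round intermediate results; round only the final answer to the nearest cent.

Penalty, months 1–5: 5 × 1.5% × $30,000.00 = $2,250.00
Penalty, months 6–14: 9 × 2% × $30,000.00 = $5,400.00
Total penalty = $2,250.00 + $5,400.00 = $7,650.00

$7,650.00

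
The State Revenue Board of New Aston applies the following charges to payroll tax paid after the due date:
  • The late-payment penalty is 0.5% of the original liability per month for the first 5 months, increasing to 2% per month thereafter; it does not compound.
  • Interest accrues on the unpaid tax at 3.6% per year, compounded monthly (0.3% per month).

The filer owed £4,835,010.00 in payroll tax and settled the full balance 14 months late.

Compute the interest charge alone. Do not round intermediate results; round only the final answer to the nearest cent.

£207,078.21

Interest: £4,835,010.00 × ((1 + 0.003)^14 − 1) = £4,835,010.00 × 0.0428289… = £207,078.2061…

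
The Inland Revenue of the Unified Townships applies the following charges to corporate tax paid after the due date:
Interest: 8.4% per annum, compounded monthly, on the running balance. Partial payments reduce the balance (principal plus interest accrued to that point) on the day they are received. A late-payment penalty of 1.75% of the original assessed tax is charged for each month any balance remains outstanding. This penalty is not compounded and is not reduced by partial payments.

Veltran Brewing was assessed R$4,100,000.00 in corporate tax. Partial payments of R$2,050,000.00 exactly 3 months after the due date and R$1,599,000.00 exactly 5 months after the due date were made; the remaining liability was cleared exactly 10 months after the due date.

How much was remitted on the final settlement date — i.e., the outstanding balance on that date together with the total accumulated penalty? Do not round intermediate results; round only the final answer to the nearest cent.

Monthly rate = 8.4% ÷ 12 = 0.7%
Balance at month 3: R$4,100,000.0000 × (1 + 0.007)^3 = R$4,186,704.1063
After R$2,050,000.00 payment: R$4,186,704.1063 − R$2,050,000.00 = R$2,136,704.1063
Balance at month 5: R$2,136,704.1063 × (1 + 0.007)^2 = R$2,166,722.6623…
After R$1,599,000.00 payment: R$2,166,722.6623… − R$1,599,000.00 = R$567,722.6623…
Balance at month 10: R$567,722.6623… × (1 + 0.007)^5 = R$587,873.0937…
Penalty: 10 × 1.75% × R$4,100,000.00 = R$717,500.00
Final settlement = outstanding balance + penalty = R$587,873.0937… + R$717,500.00 = R$1,305,373.09

R$1,305,373.09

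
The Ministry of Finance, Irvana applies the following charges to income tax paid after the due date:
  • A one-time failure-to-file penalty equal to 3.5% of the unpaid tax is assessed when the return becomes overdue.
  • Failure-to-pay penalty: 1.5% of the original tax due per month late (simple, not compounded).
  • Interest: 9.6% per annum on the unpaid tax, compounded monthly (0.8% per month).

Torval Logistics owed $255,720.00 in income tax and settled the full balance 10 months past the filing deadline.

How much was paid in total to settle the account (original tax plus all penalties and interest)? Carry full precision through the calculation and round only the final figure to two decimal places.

Failure-to-file penalty: 3.5% × $255,720.00 = $8,950.20
Failure-to-pay penalty = 1.5% × $255,720.00 × 10 mo = $38,358.00
Interest: $255,720.00 × ((1 + 0.008)^10 − 1) = $255,720.00 × 0.0829423… = $21,210.0071…
Total = $255,720.00 + $47,308.2000 + $21,210.0071… = $324,238.21

$324,238.21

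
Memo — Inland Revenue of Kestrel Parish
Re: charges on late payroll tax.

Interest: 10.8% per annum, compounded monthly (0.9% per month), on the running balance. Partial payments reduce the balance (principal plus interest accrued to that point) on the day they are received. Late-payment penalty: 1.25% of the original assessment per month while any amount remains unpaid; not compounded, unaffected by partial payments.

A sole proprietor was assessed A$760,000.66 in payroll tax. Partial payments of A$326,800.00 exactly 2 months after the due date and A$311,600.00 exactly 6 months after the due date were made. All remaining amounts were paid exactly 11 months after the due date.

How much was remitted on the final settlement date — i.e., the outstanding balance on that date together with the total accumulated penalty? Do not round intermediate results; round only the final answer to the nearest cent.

Balance at month 2: A$760,000.6600 × (1 + 0.009)^2 = A$773,742.2319…
After A$326,800.00 payment: A$773,742.2319… − A$326,800.00 = A$446,942.2319…
Balance at month 6: A$446,942.2319… × (1 + 0.009)^4 = A$463,250.6724…
After A$311,600.00 payment: A$463,250.6724… − A$311,600.00 = A$151,650.6724…
Balance at month 11: A$151,650.6724… × (1 + 0.009)^5 = A$158,598.9002…
Penalty: 11 × 1.25% × A$760,000.66 = A$104,500.09…
Final settlement = outstanding balance + penalty = A$158,598.9002… + A$104,500.09… = A$263,098.99

A$263,098.99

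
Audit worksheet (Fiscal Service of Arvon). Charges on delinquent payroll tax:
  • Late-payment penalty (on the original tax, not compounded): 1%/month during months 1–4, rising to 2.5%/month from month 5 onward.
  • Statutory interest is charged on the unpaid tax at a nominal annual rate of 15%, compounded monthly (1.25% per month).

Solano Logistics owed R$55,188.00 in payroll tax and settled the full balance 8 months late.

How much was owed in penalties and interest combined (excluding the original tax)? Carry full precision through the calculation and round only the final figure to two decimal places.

R$13,492.70

Penalty, months 1–4: 4 × 1% × R$55,188.00 = R$2,207.52
Penalty, months 5–8: 4 × 2.5% × R$55,188.00 = R$5,518.80
Interest: R$55,188.00 × ((1 + 0.0125)^8 − 1) = R$55,188.00 × 0.1044861… = R$5,766.3790…
Penalties + interest = R$7,726.3200 + R$5,766.3790… = R$13,492.70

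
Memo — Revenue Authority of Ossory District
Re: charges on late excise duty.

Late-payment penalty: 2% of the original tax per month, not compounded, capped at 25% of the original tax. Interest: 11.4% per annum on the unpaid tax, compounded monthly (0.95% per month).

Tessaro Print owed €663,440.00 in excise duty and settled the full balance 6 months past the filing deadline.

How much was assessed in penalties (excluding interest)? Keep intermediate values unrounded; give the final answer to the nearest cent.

€79,612.80

Penalty: 6 × 2% × €663,440.00 = €79,612.80 (below the 25% cap of €165,860.00)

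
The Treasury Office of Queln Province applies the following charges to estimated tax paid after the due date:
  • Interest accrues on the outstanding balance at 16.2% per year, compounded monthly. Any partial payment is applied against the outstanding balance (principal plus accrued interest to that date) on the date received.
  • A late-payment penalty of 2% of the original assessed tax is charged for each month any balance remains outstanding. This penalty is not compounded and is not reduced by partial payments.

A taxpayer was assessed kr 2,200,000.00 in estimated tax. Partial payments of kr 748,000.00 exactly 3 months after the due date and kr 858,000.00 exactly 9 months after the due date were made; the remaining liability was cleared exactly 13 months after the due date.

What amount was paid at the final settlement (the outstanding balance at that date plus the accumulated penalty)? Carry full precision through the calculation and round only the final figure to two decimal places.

kr 1,430,356.33

Monthly rate = 16.2% ÷ 12 = 1.35%
Balance at month 3: kr 2,200,000.0000 × (1 + 0.0135)^3 = kr 2,290,308.2628…
After kr 748,000.00 payment: kr 2,290,308.2628… − kr 748,000.00 = kr 1,542,308.2628…
Balance at month 9: kr 1,542,308.2628… × (1 + 0.0135)^6 = kr 1,671,528.1830…
After kr 858,000.00 payment: kr 1,671,528.1830… − kr 858,000.00 = kr 813,528.1830…
Balance at month 13: kr 813,528.1830… × (1 + 0.0135)^4 = kr 858,356.3313…
Penalty: 13 × 2% × kr 2,200,000.00 = kr 572,000.00
Final settlement = outstanding balance + penalty = kr 858,356.3313… + kr 572,000.00 = kr 1,430,356.33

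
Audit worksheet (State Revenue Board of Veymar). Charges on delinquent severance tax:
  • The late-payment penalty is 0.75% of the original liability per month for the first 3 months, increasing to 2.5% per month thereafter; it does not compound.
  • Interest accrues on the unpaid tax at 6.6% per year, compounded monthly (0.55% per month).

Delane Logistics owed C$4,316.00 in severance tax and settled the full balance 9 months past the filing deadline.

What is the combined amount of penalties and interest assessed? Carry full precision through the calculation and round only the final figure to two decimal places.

Penalty, months 1–3: 3 × 0.75% × C$4,316.00 = C$97.11
Penalty, months 4–9: 6 × 2.5% × C$4,316.00 = C$647.40
Interest: C$4,316.00 × ((1 + 0.0055)^9 − 1) = C$4,316.00 × 0.0506031… = C$218.4029…
Penalties + interest = C$744.5100 + C$218.4029… = C$962.91

C$962.91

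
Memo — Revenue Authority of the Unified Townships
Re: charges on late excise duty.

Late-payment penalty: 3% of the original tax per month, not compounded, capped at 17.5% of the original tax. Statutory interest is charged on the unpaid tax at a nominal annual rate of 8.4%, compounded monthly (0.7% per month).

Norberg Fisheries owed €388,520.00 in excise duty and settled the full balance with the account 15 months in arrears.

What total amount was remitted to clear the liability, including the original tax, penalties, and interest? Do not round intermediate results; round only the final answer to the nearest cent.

Penalty (uncapped): 15 × 3% × €388,520.00 = €174,834.00; cap = 17.5% × €388,520.00 = €67,991.00 → penalty = €67,991.00
Interest: €388,520.00 × ((1 + 0.007)^15 − 1) = €388,520.00 × 0.1103044… = €42,855.4629…
Total = €388,520.00 + €67,991.0000 + €42,855.4629… = €499,366.46

€499,366.46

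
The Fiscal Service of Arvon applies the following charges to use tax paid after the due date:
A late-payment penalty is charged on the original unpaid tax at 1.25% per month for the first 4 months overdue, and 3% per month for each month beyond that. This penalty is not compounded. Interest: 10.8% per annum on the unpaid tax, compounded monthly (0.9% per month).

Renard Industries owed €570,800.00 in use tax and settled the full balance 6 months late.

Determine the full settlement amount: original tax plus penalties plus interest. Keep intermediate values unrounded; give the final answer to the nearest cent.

Penalty, months 1–4: 4 × 1.25% × €570,800.00 = €28,540.00
Penalty, months 5–6: 2 × 3% × €570,800.00 = €34,248.00
Interest: €570,800.00 × ((1 + 0.009)^6 − 1) = €570,800.00 × 0.0552297… = €31,525.1006…
Total = €570,800.00 + €62,788.0000 + €31,525.1006… = €665,113.10

€665,113.10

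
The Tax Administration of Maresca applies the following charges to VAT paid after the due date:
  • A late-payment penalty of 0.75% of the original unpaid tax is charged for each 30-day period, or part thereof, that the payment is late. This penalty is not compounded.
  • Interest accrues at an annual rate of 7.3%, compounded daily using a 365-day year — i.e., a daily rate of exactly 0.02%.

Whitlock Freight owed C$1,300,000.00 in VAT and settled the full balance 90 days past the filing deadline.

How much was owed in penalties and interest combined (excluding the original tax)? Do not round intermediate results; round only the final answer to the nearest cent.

C$52,859.49

Penalty periods: ⌈90/30⌉ = 3; penalty = 3 × 0.75% × C$1,300,000.00 = C$29,250.00
Interest: C$1,300,000.00 × ((1 + 0.0002)^90 − 1) = C$1,300,000.00 × 0.01816114… = C$23,609.4871…
Penalties + interest = C$29,250.0000 + C$23,609.4871… = C$52,859.49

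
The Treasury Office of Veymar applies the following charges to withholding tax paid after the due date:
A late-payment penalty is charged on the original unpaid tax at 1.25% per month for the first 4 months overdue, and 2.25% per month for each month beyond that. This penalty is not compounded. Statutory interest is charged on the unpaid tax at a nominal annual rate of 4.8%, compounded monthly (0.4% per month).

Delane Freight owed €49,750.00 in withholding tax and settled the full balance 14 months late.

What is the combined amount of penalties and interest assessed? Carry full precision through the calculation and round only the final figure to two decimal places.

Penalty, months 1–4: 4 × 1.25% × €49,750.00 = €2,487.50
Penalty, months 5–14: 10 × 2.25% × €49,750.00 = €11,193.75
Interest: €49,750.00 × ((1 + 0.004)^14 − 1) = €49,750.00 × 0.0574796… = €2,859.6078…
Penalties + interest = €13,681.2500 + €2,859.6078… = €16,540.86

€16,540.86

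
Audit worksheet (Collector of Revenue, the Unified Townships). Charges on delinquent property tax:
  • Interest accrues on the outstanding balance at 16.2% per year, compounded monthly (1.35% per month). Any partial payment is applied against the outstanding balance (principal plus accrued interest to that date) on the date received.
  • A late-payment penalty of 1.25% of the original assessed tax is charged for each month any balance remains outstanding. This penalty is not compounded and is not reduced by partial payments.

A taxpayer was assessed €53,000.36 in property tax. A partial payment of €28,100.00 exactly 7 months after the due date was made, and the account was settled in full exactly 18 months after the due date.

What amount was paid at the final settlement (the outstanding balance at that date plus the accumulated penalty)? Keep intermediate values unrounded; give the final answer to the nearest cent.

€46,828.17

Balance at month 7: €53,000.3600 × (1 + 0.0135)^7 = €58,216.3658…
After €28,100.00 payment: €58,216.3658… − €28,100.00 = €30,116.3658…
Balance at month 18: €30,116.3658… × (1 + 0.0135)^11 = €34,903.0876…
Penalty: 18 × 1.25% × €53,000.36 = €11,925.08…
Final settlement = outstanding balance + penalty = €34,903.0876… + €11,925.08… = €46,828.17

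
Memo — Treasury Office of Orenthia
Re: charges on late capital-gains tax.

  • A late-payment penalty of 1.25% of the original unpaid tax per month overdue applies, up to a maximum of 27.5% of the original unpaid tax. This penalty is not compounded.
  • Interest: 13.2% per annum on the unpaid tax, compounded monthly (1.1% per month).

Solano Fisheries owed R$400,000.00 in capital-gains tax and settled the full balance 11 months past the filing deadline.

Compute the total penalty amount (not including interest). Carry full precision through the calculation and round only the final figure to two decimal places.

R$55,000.00

Penalty: 11 × 1.25% × R$400,000.00 = R$55,000.00 (below the 27.5% cap of R$110,000.00)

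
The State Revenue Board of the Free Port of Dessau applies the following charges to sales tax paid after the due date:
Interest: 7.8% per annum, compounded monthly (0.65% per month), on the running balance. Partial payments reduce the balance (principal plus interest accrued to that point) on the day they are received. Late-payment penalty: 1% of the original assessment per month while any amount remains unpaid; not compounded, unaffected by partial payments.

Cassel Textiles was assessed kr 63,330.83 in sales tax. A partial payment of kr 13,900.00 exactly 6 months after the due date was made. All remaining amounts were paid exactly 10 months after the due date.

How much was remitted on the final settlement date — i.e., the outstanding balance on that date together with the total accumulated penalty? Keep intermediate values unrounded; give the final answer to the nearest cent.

Balance at month 6: kr 63,330.8300 × (1 + 0.0065)^6 = kr 65,841.2178…
After kr 13,900.00 payment: kr 65,841.2178… − kr 13,900.00 = kr 51,941.2178…
Balance at month 10: kr 51,941.2178… × (1 + 0.0065)^4 = kr 53,304.9137…
Penalty: 10 × 1% × kr 63,330.83 = kr 6,333.08…
Final settlement = outstanding balance + penalty = kr 53,304.9137… + kr 6,333.08… = kr 59,638.00

kr 59,638.00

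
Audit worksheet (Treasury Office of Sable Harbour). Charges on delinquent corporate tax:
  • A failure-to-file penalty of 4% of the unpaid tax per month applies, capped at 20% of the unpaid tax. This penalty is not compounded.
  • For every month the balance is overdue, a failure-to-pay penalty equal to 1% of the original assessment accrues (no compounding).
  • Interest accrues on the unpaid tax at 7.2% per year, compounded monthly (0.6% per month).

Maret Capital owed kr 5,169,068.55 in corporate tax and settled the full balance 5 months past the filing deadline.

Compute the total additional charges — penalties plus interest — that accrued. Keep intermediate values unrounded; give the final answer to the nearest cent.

kr 1,449,211.26

Failure-to-file: 5 × 4% × kr 5,169,068.55 = kr 1,033,813.71, capped at 20% × kr 5,169,068.55 = kr 1,033,813.71
Failure-to-pay penalty = 1% × kr 5,169,068.55 × 5 mo = kr 258,453.43…
Interest: kr 5,169,068.55 × ((1 + 0.006)^5 − 1) = kr 5,169,068.55 × 0.0303622… = kr 156,944.1199…
Penalties + interest = kr 1,292,267.1375 + kr 156,944.1199… = kr 1,449,211.26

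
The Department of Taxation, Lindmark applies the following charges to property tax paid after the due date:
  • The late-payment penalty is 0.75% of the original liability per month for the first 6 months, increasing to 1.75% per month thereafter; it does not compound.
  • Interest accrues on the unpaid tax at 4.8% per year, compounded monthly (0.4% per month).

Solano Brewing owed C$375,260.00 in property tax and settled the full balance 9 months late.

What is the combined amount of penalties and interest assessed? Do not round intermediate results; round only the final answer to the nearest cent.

Penalty, months 1–6: 6 × 0.75% × C$375,260.00 = C$16,886.70
Penalty, months 7–9: 3 × 1.75% × C$375,260.00 = C$19,701.15
Interest: C$375,260.00 × ((1 + 0.004)^9 − 1) = C$375,260.00 × 0.0365814… = C$13,727.5393…
Penalties + interest = C$36,587.8500 + C$13,727.5393… = C$50,315.39

C$50,315.39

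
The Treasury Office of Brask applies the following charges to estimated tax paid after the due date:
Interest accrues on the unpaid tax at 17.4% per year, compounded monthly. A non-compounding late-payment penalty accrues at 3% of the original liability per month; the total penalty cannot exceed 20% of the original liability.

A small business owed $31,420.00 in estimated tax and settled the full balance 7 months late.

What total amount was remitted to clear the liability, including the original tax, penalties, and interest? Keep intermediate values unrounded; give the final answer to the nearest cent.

$41,035.26

Penalty (uncapped): 7 × 3% × $31,420.00 = $6,598.20; cap = 20% × $31,420.00 = $6,284.00 → penalty = $6,284.00
Interest (17.4%/yr ÷ 12 = 1.45%/month): $31,420.00 × ((1 + 0.0145)^7 − 1) = $3,331.2588…
Total = $31,420.00 + $6,284.0000 + $3,331.2588… = $41,035.26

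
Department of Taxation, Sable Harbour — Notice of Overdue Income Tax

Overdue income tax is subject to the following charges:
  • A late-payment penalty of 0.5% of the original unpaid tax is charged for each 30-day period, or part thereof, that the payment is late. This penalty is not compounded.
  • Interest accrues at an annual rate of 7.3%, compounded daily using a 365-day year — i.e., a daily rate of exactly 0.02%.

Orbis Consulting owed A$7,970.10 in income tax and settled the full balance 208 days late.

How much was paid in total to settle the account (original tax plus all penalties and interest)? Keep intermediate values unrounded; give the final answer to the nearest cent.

A$8,587.57

Penalty periods: ⌈208/30⌉ = 7; penalty = 7 × 0.5% × A$7,970.10 = A$278.95…
Interest: A$7,970.10 × ((1 + 0.0002)^208 − 1) = A$7,970.10 × 0.04247307… = A$338.5146…
Total = A$7,970.10 + A$278.9535 + A$338.5146… = A$8,587.57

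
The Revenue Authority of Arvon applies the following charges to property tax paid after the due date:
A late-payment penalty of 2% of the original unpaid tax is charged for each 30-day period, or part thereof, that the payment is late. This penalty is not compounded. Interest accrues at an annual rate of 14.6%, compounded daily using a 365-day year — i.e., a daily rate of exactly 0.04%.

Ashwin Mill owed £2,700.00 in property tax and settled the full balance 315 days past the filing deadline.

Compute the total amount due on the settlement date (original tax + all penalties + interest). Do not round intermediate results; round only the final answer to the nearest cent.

£3,656.48

Penalty periods: ⌈315/30⌉ = 11; penalty = 11 × 2% × £2,700.00 = £594.00
Interest: £2,700.00 × ((1 + 0.0004)^315 − 1) = £2,700.00 × 0.13425359… = £362.4847…
Total = £2,700.00 + £594.0000 + £362.4847… = £3,656.48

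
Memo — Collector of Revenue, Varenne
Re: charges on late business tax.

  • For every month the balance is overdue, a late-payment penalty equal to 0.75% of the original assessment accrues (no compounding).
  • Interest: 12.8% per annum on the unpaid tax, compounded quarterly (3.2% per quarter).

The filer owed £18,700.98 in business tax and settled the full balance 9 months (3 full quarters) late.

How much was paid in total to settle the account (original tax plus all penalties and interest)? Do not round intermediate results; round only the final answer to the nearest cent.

Late-payment penalty = 0.75% × £18,700.98 × 9 mo = £1,262.32…
Interest: £18,700.98 × ((1 + 0.032)^3 − 1) = £18,700.98 × 0.0991048… = £1,853.3563…
Total = £18,700.98 + £1,262.3162… + £1,853.3563… = £21,816.65

£21,816.65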